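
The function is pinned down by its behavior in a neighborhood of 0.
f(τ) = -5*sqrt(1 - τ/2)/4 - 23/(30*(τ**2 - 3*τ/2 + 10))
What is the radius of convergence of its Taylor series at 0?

The radius of convergence is 2.

Denominator factor (τ**2 - 3*τ/2 + 10): discriminant -151/4, complex-conjugate roots (3/4) + ((1/4)*sqrt(151))*i and (3/4) - ((1/4)*sqrt(151))*i; poles of order 1, moduli sqrt(10) and sqrt(10).
Branch term (-5/4)*sqrt(1 - τ/(2)): its argument vanishes at τ = 2, a square-root branch point, modulus 2.
The radius of convergence is the smallest modulus among the singular points: 2.


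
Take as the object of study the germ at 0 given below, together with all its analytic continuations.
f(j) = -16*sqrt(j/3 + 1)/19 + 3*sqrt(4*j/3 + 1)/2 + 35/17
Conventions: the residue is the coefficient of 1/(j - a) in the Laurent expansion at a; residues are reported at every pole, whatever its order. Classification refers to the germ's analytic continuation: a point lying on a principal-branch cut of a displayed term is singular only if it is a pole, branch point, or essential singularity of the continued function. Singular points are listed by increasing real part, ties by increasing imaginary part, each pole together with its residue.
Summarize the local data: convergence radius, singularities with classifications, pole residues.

Radius of convergence at 0: 3/4.
At -3: an algebraic (square-root) branch point.
At -3/4: an algebraic (square-root) branch point.

Branch term (3/2)*sqrt(1 - j/(-3/4)): its argument vanishes at j = -3/4, a square-root branch point, modulus 3/4.
Branch term (-16/19)*sqrt(1 - j/(-3)): its argument vanishes at j = -3, a square-root branch point, modulus 3.
The radius of convergence is the smallest modulus among the singular points: 3/4.
List the singular points by increasing real part (a conjugate pair: the negative imaginary part first).


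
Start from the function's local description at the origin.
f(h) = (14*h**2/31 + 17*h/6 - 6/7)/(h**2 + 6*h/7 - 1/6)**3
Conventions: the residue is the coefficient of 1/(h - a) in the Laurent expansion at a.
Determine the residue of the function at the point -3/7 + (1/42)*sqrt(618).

The residue is -(57429519/270996296)*sqrt(618).

The factor h**2 + 6*h/7 - 1/6 splits as (h - a)(h - a') with a = -3/7 + (1/42)*sqrt(618), a' = -3/7 - (1/42)*sqrt(618). At the order-3 pole a set g(h) = (h - a)^3*f(h) = [14*h**2/31 + 17*h/6 - 6/7] / (h - a')^3.
Order-3 pole: residue = g''(a)/2; g''(-3/7 + (1/42)*sqrt(618)) = -(57429519/135498148)*sqrt(618), so the residue is -(57429519/270996296)*sqrt(618).


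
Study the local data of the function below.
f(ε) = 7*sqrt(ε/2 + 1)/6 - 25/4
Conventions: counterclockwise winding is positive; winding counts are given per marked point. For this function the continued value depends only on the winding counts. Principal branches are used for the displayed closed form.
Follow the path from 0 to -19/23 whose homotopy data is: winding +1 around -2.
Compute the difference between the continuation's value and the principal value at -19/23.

The rational part is single-valued and drops out of the difference; each branch term changes only by its own monodromy.
(7/6)*sqrt(1 - ε/(-2)): winding +1 is odd, the square root flips sign, contributing -2*(7/6)*sqrt(1 - (-19/23)/(-2)) = -2*(7/6)*sqrt(27/46) = -(7/46)*sqrt(138).
Summing the contributions at ε = -19/23 gives -(7/46)*sqrt(138).

Continued minus principal equals -(7/46)*sqrt(138).


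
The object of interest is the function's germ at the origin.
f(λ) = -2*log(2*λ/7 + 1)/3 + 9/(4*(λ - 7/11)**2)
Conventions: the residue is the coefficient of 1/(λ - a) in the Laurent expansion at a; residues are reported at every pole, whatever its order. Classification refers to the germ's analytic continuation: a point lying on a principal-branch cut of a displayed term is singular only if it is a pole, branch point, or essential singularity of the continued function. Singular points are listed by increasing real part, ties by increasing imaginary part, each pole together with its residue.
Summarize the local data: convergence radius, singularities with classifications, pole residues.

Denominator factor (λ - 7/11)^2: pole of order 2 at 7/11, modulus 7/11.
Branch term (-2/3)*log(1 - λ/(-7/2)): its argument vanishes at λ = -7/2, a logarithmic branch point, modulus 7/2.
The radius of convergence is the smallest modulus among the singular points: 7/11.
The branch term is analytic at 7/11 and contributes nothing to the residue; only the rational part matters.
At the order-2 pole 7/11 set g(λ) = (λ - (7/11))^2*(rational part) = 9/4.
Order-2 pole: residue = g'(a); g'(7/11) = 0, so the residue is 0.
List the singular points by increasing real part (a conjugate pair: the negative imaginary part first).

Radius of convergence at 0: 7/11.
At -7/2: a logarithmic branch point.
At 7/11: a pole of order 2; residue 0.


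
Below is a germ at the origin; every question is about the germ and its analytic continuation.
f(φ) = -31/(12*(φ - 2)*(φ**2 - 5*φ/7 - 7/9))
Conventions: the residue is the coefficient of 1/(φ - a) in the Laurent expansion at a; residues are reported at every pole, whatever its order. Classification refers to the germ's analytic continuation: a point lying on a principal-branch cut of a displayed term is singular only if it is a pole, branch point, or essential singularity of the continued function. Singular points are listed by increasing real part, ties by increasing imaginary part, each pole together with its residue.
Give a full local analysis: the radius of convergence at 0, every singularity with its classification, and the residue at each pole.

Radius of convergence at 0: -5/14 + (1/42)*sqrt(1597).
At 5/14 - (1/42)*sqrt(1597): a pole of order 1; residue 651/904 - (44919/1443688)*sqrt(1597).
At 5/14 + (1/42)*sqrt(1597): a pole of order 1; residue 651/904 + (44919/1443688)*sqrt(1597).
At 2: a pole of order 1; residue -651/452.

Denominator factor (φ - 2): pole of order 1 at 2, modulus 2.
Denominator factor (φ**2 - 5*φ/7 - 7/9): discriminant 1597/441, real irrational roots 5/14 + (1/42)*sqrt(1597) and 5/14 - (1/42)*sqrt(1597); poles of order 1, moduli 5/14 + (1/42)*sqrt(1597) and -5/14 + (1/42)*sqrt(1597).
The radius of convergence is the smallest modulus among the singular points: -5/14 + (1/42)*sqrt(1597).
The factor φ**2 - 5*φ/7 - 7/9 splits as (φ - a)(φ - a') with a = 5/14 - (1/42)*sqrt(1597), a' = 5/14 + (1/42)*sqrt(1597). At the order-1 pole a set g(φ) = (φ - a)*f(φ) = [-31/(12*(φ - 2))] / (φ - a').
Simple pole: residue = g(a) at a = 5/14 - (1/42)*sqrt(1597), which is 651/904 - (44919/1443688)*sqrt(1597).
The factor φ**2 - 5*φ/7 - 7/9 splits as (φ - a)(φ - a') with a = 5/14 + (1/42)*sqrt(1597), a' = 5/14 - (1/42)*sqrt(1597). At the order-1 pole a set g(φ) = (φ - a)*f(φ) = [-31/(12*(φ - 2))] / (φ - a').
Simple pole: residue = g(a) at a = 5/14 + (1/42)*sqrt(1597), which is 651/904 + (44919/1443688)*sqrt(1597).
At the order-1 pole 2 set g(φ) = (φ - (2))*f(φ) = -31/(12*(φ**2 - 5*φ/7 - 7/9)).
Simple pole: residue = g(a) at a = 2, which is -651/452.
List the singular points by increasing real part (a conjugate pair: the negative imaginary part first).


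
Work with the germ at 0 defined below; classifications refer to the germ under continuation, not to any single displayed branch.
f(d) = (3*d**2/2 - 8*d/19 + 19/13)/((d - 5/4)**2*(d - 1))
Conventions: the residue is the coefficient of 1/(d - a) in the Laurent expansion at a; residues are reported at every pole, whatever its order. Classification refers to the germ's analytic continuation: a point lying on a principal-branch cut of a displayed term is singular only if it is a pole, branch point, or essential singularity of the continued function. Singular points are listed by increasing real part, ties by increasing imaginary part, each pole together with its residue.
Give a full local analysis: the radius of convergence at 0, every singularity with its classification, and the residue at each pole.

Radius of convergence at 0: 1.
At 1: a pole of order 1; residue 10040/247.
At 5/4: a pole of order 2; residue -19339/494.

Denominator factor (d - 1): pole of order 1 at 1, modulus 1.
Denominator factor (d - 5/4)^2: pole of order 2 at 5/4, modulus 5/4.
The radius of convergence is the smallest modulus among the singular points: 1.
At the order-1 pole 1 set g(d) = (d - (1))*f(d) = (3*d**2/2 - 8*d/19 + 19/13)/(d - 5/4)**2.
Simple pole: residue = g(a) at a = 1, which is 10040/247.
At the order-2 pole 5/4 set g(d) = (d - (5/4))^2*f(d) = (3*d**2/2 - 8*d/19 + 19/13)/(d - 1).
Order-2 pole: residue = g'(a); g'(5/4) = -19339/494, so the residue is -19339/494.
List the singular points by increasing real part (a conjugate pair: the negative imaginary part first).


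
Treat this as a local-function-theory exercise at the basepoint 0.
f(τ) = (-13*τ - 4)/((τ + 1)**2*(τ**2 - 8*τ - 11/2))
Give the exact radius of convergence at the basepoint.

Denominator factor (τ + 1)^2: pole of order 2 at -1, modulus 1.
Denominator factor (τ**2 - 8*τ - 11/2): discriminant 86, real irrational roots 4 + (1/2)*sqrt(86) and 4 - (1/2)*sqrt(86); poles of order 1, moduli 4 + (1/2)*sqrt(86) and -4 + (1/2)*sqrt(86).
The radius of convergence is the smallest modulus among the singular points: -4 + (1/2)*sqrt(86).

The radius of convergence is -4 + (1/2)*sqrt(86).


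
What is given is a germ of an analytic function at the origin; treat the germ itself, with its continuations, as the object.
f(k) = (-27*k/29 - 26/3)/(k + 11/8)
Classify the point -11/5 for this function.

The point is a regular point.

Denominator factors: k + 11/8 = -33/40 at k = -11/5 — none vanishes.
So the germ continues analytically to -11/5.


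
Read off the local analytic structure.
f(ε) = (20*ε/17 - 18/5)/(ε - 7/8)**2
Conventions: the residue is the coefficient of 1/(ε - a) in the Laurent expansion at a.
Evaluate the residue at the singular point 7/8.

The residue is 20/17.

At the order-2 pole 7/8 set g(ε) = (ε - (7/8))^2*f(ε) = 20*ε/17 - 18/5.
Order-2 pole: residue = g'(a); g'(7/8) = 20/17, so the residue is 20/17.


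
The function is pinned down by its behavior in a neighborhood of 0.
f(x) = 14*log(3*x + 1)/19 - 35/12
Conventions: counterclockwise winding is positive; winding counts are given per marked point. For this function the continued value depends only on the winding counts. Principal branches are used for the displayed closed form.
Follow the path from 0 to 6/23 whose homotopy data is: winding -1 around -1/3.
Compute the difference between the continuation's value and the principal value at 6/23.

The rational part is single-valued and drops out of the difference; each branch term changes only by its own monodromy.
(14/19)*log(1 - x/(-1/3)): each positive loop around -1/3 adds 2*pi*i to the log, so winding -1 contributes (14/19)*(-1)*2*pi*i = -(28/19)*pi*i.
Summing the contributions at x = 6/23 gives -(28/19)*pi*i.

Continued minus principal equals -(28/19)*pi*i.


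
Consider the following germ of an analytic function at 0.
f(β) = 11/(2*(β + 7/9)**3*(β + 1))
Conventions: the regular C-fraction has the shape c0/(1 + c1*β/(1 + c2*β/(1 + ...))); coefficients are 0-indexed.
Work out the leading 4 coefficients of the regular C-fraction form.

Taylor coefficients (expand at 0): a_0 = 8019/686, a_1 = -136323/2401, a_2 = 2902878/16807, a_3 = -49549401/117649.
c0 = a_0 = 8019/686. Peel one level at a time: if S = 1 + c*β/S' with S'(0) = 1, then c is the β-coefficient of S and S' = c*β/(S - 1).
S_1 = c0/f = 1 + (34/7)*β + (432/49)*β^2 + ...; c1 = 34/7.
S_2 = c1*β/(S_1 - 1) = 1 + (-216/119)*β + (26001/14161)*β^2 + ...; c2 = -216/119.
S_3 = c2*β/(S_2 - 1) = 1 + (963/952)*β + ...; c3 = 963/952.

The regular C-fraction coefficients are [8019/686, 34/7, -216/119, 963/952].


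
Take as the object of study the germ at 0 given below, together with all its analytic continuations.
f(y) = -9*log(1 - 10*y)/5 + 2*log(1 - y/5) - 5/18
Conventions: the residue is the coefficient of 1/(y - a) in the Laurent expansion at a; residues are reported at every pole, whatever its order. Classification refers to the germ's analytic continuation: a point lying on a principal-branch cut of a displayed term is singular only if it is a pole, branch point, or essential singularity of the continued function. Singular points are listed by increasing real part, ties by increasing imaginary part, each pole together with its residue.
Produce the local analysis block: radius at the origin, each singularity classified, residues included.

Radius of convergence at 0: 1/10.
At 1/10: a logarithmic branch point.
At 5: a logarithmic branch point.

Branch term (2)*log(1 - y/(5)): its argument vanishes at y = 5, a logarithmic branch point, modulus 5.
Branch term (-9/5)*log(1 - y/(1/10)): its argument vanishes at y = 1/10, a logarithmic branch point, modulus 1/10.
The radius of convergence is the smallest modulus among the singular points: 1/10.
List the singular points by increasing real part (a conjugate pair: the negative imaginary part first).


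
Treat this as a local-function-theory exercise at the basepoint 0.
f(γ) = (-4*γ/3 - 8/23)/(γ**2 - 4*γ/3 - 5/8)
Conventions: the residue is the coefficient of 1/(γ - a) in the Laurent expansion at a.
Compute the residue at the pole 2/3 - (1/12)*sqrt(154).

The residue is -2/3 + (256/5313)*sqrt(154).

The factor γ**2 - 4*γ/3 - 5/8 splits as (γ - a)(γ - a') with a = 2/3 - (1/12)*sqrt(154), a' = 2/3 + (1/12)*sqrt(154). At the order-1 pole a set g(γ) = (γ - a)*f(γ) = [-4*γ/3 - 8/23] / (γ - a').
Simple pole: residue = g(a) at a = 2/3 - (1/12)*sqrt(154), which is -2/3 + (256/5313)*sqrt(154).


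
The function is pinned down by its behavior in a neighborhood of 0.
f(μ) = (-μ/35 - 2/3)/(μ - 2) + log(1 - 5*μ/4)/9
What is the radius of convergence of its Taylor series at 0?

The radius of convergence is 4/5.

Denominator factor (μ - 2): pole of order 1 at 2, modulus 2.
Branch term (1/9)*log(1 - μ/(4/5)): its argument vanishes at μ = 4/5, a logarithmic branch point, modulus 4/5.
The radius of convergence is the smallest modulus among the singular points: 4/5.


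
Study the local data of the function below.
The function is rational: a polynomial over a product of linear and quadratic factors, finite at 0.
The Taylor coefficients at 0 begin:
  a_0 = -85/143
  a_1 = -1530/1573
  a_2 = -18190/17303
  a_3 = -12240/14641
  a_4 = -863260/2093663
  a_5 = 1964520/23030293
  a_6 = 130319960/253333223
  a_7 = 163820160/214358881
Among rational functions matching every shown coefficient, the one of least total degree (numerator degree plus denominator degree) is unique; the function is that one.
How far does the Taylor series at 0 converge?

No rational of total degree below 2 reproduces all 8 coefficients; solving the [0/2] Pade equations on them gives f(ν) = -17/(26*(ν**2 - 9*ν/5 + 11/10)), whose expansion matches every shown term.
Denominator factor (ν**2 - 9*ν/5 + 11/10): discriminant -29/25, complex-conjugate roots (9/10) + ((1/10)*sqrt(29))*i and (9/10) - ((1/10)*sqrt(29))*i; poles of order 1, moduli (1/10)*sqrt(110) and (1/10)*sqrt(110).
The radius of convergence is the smallest modulus among the singular points: (1/10)*sqrt(110).

The radius of convergence is (1/10)*sqrt(110).


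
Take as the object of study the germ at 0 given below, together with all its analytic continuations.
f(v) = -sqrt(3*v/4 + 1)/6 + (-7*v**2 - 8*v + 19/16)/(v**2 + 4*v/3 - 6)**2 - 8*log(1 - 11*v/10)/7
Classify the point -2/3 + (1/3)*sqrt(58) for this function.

The point is a pole of order 2.

The denominator factor v**2 + 4*v/3 - 6 vanishes at -2/3 + (1/3)*sqrt(58) and appears to the power 2; the numerator there equals -6005/144 + (4/9)*sqrt(58), nonzero, and no other factor vanishes.
The branch terms are analytic at this point.
Hence a pole whose order is the multiplicity, 2.


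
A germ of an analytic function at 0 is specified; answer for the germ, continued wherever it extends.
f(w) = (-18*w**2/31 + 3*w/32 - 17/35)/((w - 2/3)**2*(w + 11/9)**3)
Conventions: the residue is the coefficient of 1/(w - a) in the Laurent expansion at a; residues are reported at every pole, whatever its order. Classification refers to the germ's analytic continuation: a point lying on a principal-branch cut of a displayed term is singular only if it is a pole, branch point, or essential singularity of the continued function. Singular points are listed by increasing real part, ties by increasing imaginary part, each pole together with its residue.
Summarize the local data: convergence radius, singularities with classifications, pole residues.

Denominator factor (w - 2/3)^2: pole of order 2 at 2/3, modulus 2/3.
Denominator factor (w + 11/9)^3: pole of order 3 at -11/9, modulus 11/9.
The radius of convergence is the smallest modulus among the singular points: 2/3.
At the order-3 pole -11/9 set g(w) = (w - (-11/9))^3*f(w) = (-18*w**2/31 + 3*w/32 - 17/35)/(w - 2/3)**2.
Order-3 pole: residue = g''(a)/2; g''(-11/9) = -172797057/1449924560, so the residue is -172797057/2899849120.
At the order-2 pole 2/3 set g(w) = (w - (2/3))^2*f(w) = (-18*w**2/31 + 3*w/32 - 17/35)/(w + 11/9)**3.
Order-2 pole: residue = g'(a); g'(2/3) = 172797057/2899849120, so the residue is 172797057/2899849120.
List the singular points by increasing real part (a conjugate pair: the negative imaginary part first).

Radius of convergence at 0: 2/3.
At -11/9: a pole of order 3; residue -172797057/2899849120.
At 2/3: a pole of order 2; residue 172797057/2899849120.


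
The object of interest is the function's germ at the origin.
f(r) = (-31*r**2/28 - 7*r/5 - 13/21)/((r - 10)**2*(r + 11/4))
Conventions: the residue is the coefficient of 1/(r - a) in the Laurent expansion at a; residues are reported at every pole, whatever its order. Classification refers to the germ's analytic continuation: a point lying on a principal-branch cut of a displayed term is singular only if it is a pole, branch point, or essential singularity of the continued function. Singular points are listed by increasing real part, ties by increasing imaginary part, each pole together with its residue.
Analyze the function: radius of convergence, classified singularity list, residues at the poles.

Denominator factor (r + 11/4): pole of order 1 at -11/4, modulus 11/4.
Denominator factor (r - 10)^2: pole of order 2 at 10, modulus 10.
The radius of convergence is the smallest modulus among the singular points: 11/4.
At the order-1 pole -11/4 set g(r) = (r - (-11/4))*f(r) = (-31*r**2/28 - 7*r/5 - 13/21)/(r - 10)**2.
Simple pole: residue = g(a) at a = -11/4, which is -34553/1092420.
At the order-2 pole 10 set g(r) = (r - (10))^2*f(r) = (-31*r**2/28 - 7*r/5 - 13/21)/(r + 11/4).
Order-2 pole: residue = g'(a); g'(10) = -293728/273105, so the residue is -293728/273105.
List the singular points by increasing real part (a conjugate pair: the negative imaginary part first).

Radius of convergence at 0: 11/4.
At -11/4: a pole of order 1; residue -34553/1092420.
At 10: a pole of order 2; residue -293728/273105.


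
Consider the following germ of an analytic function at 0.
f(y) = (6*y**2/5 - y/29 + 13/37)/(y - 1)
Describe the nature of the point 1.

The denominator factor y - 1 vanishes at 1 and appears to the power 1; the numerator there equals 8138/5365, nonzero, and no other factor vanishes.
Hence a pole whose order is the multiplicity, 1.

The point is a pole of order 1.


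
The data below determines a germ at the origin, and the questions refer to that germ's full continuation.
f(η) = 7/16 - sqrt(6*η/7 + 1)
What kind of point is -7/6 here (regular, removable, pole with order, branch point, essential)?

The term (-1)*sqrt(1 - η/(-7/6)) has argument 1 - -7/6/(-7/6) = 0 at -7/6: a square-root (algebraic, two-sheeted) branch point; the remaining terms are analytic or single-valued there.

The point is an algebraic (square-root) branch point.


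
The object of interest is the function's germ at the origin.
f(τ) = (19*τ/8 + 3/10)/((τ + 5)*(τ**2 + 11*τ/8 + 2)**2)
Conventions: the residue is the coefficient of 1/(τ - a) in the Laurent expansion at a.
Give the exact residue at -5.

The residue is -3704/129605.

At the order-1 pole -5 set g(τ) = (τ - (-5))*f(τ) = (19*τ/8 + 3/10)/(τ**2 + 11*τ/8 + 2)**2.
Simple pole: residue = g(a) at a = -5, which is -3704/129605.


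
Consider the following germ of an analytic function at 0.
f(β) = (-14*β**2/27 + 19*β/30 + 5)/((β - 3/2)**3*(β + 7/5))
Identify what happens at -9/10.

Denominator factors: β - 3/2 = -12/5 at β = -9/10; β + 7/5 = 1/2 at β = -9/10 — none vanishes.
So the germ continues analytically to -9/10.

The point is a regular point.


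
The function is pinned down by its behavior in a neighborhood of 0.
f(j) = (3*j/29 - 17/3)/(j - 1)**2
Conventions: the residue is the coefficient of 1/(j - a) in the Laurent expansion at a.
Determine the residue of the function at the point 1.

At the order-2 pole 1 set g(j) = (j - (1))^2*f(j) = 3*j/29 - 17/3.
Order-2 pole: residue = g'(a); g'(1) = 3/29, so the residue is 3/29.

The residue is 3/29.


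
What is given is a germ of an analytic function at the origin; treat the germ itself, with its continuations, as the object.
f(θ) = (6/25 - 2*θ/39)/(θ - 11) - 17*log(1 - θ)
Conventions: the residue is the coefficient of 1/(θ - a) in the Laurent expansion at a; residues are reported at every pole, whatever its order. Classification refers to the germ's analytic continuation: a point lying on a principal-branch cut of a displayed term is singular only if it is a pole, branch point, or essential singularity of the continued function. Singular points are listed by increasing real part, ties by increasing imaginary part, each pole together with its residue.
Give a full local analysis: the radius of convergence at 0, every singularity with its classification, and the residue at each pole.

Denominator factor (θ - 11): pole of order 1 at 11, modulus 11.
Branch term (-17)*log(1 - θ/(1)): its argument vanishes at θ = 1, a logarithmic branch point, modulus 1.
The radius of convergence is the smallest modulus among the singular points: 1.
The branch term is analytic at 11 and contributes nothing to the residue; only the rational part matters.
At the order-1 pole 11 set g(θ) = (θ - (11))*(rational part) = 6/25 - 2*θ/39.
Simple pole: residue = g(a) at a = 11, which is -316/975.
List the singular points by increasing real part (a conjugate pair: the negative imaginary part first).

Radius of convergence at 0: 1.
At 1: a logarithmic branch point.
At 11: a pole of order 1; residue -316/975.


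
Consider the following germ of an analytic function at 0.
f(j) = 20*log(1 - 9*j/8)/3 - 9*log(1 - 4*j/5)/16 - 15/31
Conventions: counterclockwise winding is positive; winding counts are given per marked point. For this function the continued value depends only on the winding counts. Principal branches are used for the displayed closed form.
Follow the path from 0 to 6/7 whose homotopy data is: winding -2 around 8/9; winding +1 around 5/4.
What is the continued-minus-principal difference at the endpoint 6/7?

Continued minus principal equals -(667/24)*pi*i.

The rational part is single-valued and drops out of the difference; each branch term changes only by its own monodromy.
(-9/16)*log(1 - j/(5/4)): each positive loop around 5/4 adds 2*pi*i to the log, so winding +1 contributes (-9/16)*(1)*2*pi*i = -(9/8)*pi*i.
(20/3)*log(1 - j/(8/9)): each positive loop around 8/9 adds 2*pi*i to the log, so winding -2 contributes (20/3)*(-2)*2*pi*i = -(80/3)*pi*i.
Summing the contributions at j = 6/7 gives -(667/24)*pi*i.


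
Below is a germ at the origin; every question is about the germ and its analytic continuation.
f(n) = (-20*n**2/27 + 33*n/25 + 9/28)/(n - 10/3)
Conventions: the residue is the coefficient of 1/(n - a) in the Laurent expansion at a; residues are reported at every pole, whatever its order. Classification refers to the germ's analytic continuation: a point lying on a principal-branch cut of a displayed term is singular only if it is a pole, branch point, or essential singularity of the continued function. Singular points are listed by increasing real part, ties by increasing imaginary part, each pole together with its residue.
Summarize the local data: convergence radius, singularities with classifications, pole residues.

Denominator factor (n - 10/3): pole of order 1 at 10/3, modulus 10/3.
The radius of convergence is the smallest modulus among the singular points: 10/3.
At the order-1 pole 10/3 set g(n) = (n - (10/3))*f(n) = -20*n**2/27 + 33*n/25 + 9/28.
Simple pole: residue = g(a) at a = 10/3, which is -119377/34020.

Radius of convergence at 0: 10/3.
At 10/3: a pole of order 1; residue -119377/34020.


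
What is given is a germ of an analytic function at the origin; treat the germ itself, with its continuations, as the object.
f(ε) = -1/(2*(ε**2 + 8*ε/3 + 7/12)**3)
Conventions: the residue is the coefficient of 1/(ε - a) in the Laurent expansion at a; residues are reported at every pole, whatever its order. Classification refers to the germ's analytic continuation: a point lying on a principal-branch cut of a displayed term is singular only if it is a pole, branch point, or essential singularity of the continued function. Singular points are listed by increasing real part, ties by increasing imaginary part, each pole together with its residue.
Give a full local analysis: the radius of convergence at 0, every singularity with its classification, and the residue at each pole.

Denominator factor (ε**2 + 8*ε/3 + 7/12)^3: discriminant 43/9, real irrational roots -4/3 + (1/6)*sqrt(43) and -4/3 - (1/6)*sqrt(43); poles of order 3, moduli 4/3 - (1/6)*sqrt(43) and 4/3 + (1/6)*sqrt(43).
The radius of convergence is the smallest modulus among the singular points: 4/3 - (1/6)*sqrt(43).
The factor ε**2 + 8*ε/3 + 7/12 splits as (ε - a)(ε - a') with a = -4/3 - (1/6)*sqrt(43), a' = -4/3 + (1/6)*sqrt(43). At the order-3 pole a set g(ε) = (ε - a)^3*f(ε) = [-1/2] / (ε - a')^3.
Order-3 pole: residue = g''(a)/2; g''(-4/3 - (1/6)*sqrt(43)) = (1458/79507)*sqrt(43), so the residue is (729/79507)*sqrt(43).
The factor ε**2 + 8*ε/3 + 7/12 splits as (ε - a)(ε - a') with a = -4/3 + (1/6)*sqrt(43), a' = -4/3 - (1/6)*sqrt(43). At the order-3 pole a set g(ε) = (ε - a)^3*f(ε) = [-1/2] / (ε - a')^3.
Order-3 pole: residue = g''(a)/2; g''(-4/3 + (1/6)*sqrt(43)) = -(1458/79507)*sqrt(43), so the residue is -(729/79507)*sqrt(43).
List the singular points by increasing real part (a conjugate pair: the negative imaginary part first).

Radius of convergence at 0: 4/3 - (1/6)*sqrt(43).
At -4/3 - (1/6)*sqrt(43): a pole of order 3; residue (729/79507)*sqrt(43).
At -4/3 + (1/6)*sqrt(43): a pole of order 3; residue -(729/79507)*sqrt(43).


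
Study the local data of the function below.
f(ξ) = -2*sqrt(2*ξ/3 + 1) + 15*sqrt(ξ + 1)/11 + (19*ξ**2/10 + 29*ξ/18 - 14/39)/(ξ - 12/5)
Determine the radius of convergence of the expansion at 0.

Denominator factor (ξ - 12/5): pole of order 1 at 12/5, modulus 12/5.
Branch term (15/11)*sqrt(1 - ξ/(-1)): its argument vanishes at ξ = -1, a square-root branch point, modulus 1.
Branch term (-2)*sqrt(1 - ξ/(-3/2)): its argument vanishes at ξ = -3/2, a square-root branch point, modulus 3/2.
The radius of convergence is the smallest modulus among the singular points: 1.

The radius of convergence is 1.


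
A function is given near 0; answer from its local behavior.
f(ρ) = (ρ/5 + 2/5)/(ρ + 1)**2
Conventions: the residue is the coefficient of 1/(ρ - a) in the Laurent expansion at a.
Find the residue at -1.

The residue is 1/5.

At the order-2 pole -1 set g(ρ) = (ρ - (-1))^2*f(ρ) = ρ/5 + 2/5.
Order-2 pole: residue = g'(a); g'(-1) = 1/5, so the residue is 1/5.


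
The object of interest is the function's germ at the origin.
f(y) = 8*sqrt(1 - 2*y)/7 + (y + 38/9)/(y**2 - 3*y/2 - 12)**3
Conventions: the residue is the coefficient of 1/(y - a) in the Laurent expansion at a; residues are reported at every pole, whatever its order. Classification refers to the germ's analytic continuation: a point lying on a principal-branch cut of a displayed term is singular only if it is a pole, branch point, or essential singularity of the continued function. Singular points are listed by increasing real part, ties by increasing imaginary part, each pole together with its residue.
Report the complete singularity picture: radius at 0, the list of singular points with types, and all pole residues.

Radius of convergence at 0: 1/2.
At 3/4 - (1/4)*sqrt(201): a pole of order 3; residue -(2864/24361803)*sqrt(201).
At 1/2: an algebraic (square-root) branch point.
At 3/4 + (1/4)*sqrt(201): a pole of order 3; residue (2864/24361803)*sqrt(201).

Denominator factor (y**2 - 3*y/2 - 12)^3: discriminant 201/4, real irrational roots 3/4 + (1/4)*sqrt(201) and 3/4 - (1/4)*sqrt(201); poles of order 3, moduli 3/4 + (1/4)*sqrt(201) and -3/4 + (1/4)*sqrt(201).
Branch term (8/7)*sqrt(1 - y/(1/2)): its argument vanishes at y = 1/2, a square-root branch point, modulus 1/2.
The radius of convergence is the smallest modulus among the singular points: 1/2.
The branch term is analytic at 3/4 - (1/4)*sqrt(201) and contributes nothing to the residue; only the rational part matters.
The factor y**2 - 3*y/2 - 12 splits as (y - a)(y - a') with a = 3/4 - (1/4)*sqrt(201), a' = 3/4 + (1/4)*sqrt(201). At the order-3 pole a set g(y) = (y - a)^3*(rational part) = [y + 38/9] / (y - a')^3.
Order-3 pole: residue = g''(a)/2; g''(3/4 - (1/4)*sqrt(201)) = -(5728/24361803)*sqrt(201), so the residue is -(2864/24361803)*sqrt(201).
The branch term is analytic at 3/4 + (1/4)*sqrt(201) and contributes nothing to the residue; only the rational part matters.
The factor y**2 - 3*y/2 - 12 splits as (y - a)(y - a') with a = 3/4 + (1/4)*sqrt(201), a' = 3/4 - (1/4)*sqrt(201). At the order-3 pole a set g(y) = (y - a)^3*(rational part) = [y + 38/9] / (y - a')^3.
Order-3 pole: residue = g''(a)/2; g''(3/4 + (1/4)*sqrt(201)) = (5728/24361803)*sqrt(201), so the residue is (2864/24361803)*sqrt(201).
List the singular points by increasing real part (a conjugate pair: the negative imaginary part first).


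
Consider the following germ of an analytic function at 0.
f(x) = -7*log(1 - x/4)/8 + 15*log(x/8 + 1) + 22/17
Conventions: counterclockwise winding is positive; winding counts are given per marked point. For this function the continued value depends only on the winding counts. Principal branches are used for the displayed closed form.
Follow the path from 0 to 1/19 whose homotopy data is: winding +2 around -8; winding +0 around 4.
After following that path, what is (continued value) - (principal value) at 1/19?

The rational part is single-valued and drops out of the difference; each branch term changes only by its own monodromy.
(15)*log(1 - x/(-8)): each positive loop around -8 adds 2*pi*i to the log, so winding +2 contributes (15)*(2)*2*pi*i = (60)*pi*i.
(-7/8)*log(1 - x/(4)): winding 0 around 4, so this term returns to its principal value, contribution 0.
Summing the contributions at x = 1/19 gives (60)*pi*i.

Continued minus principal equals (60)*pi*i.


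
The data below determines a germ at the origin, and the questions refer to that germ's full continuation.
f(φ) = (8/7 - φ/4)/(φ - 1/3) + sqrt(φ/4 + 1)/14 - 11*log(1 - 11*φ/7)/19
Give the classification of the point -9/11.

Denominator factors: φ - 1/3 = -38/33 at φ = -9/11 — none vanishes.
Branch term sqrt(1 - φ/(-4)): argument at -9/11 is 35/44, nonzero, so -9/11 is not its branch point (a point on a principal cut is still regular for the continued germ).
Branch term log(1 - φ/(7/11)): argument at -9/11 is 16/7, nonzero, so -9/11 is not its branch point (a point on a principal cut is still regular for the continued germ).
So the germ continues analytically to -9/11.

The point is a regular point.


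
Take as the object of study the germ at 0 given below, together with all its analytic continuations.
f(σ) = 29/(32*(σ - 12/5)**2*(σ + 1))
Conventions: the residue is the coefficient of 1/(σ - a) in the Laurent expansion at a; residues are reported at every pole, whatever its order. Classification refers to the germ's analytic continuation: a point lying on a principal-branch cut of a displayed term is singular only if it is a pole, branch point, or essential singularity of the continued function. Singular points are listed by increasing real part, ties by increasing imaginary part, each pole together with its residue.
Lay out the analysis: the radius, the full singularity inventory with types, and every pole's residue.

Denominator factor (σ + 1): pole of order 1 at -1, modulus 1.
Denominator factor (σ - 12/5)^2: pole of order 2 at 12/5, modulus 12/5.
The radius of convergence is the smallest modulus among the singular points: 1.
At the order-1 pole -1 set g(σ) = (σ - (-1))*f(σ) = 29/(32*(σ - 12/5)**2).
Simple pole: residue = g(a) at a = -1, which is 725/9248.
At the order-2 pole 12/5 set g(σ) = (σ - (12/5))^2*f(σ) = 29/(32*(σ + 1)).
Order-2 pole: residue = g'(a); g'(12/5) = -725/9248, so the residue is -725/9248.
List the singular points by increasing real part (a conjugate pair: the negative imaginary part first).

Radius of convergence at 0: 1.
At -1: a pole of order 1; residue 725/9248.
At 12/5: a pole of order 2; residue -725/9248.


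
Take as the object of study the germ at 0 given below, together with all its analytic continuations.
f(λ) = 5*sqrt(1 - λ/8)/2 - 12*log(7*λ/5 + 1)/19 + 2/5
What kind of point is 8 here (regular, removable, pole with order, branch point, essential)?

The point is an algebraic (square-root) branch point.

The term (5/2)*sqrt(1 - λ/(8)) has argument 1 - 8/(8) = 0 at 8: a square-root (algebraic, two-sheeted) branch point; the remaining terms are analytic or single-valued there.


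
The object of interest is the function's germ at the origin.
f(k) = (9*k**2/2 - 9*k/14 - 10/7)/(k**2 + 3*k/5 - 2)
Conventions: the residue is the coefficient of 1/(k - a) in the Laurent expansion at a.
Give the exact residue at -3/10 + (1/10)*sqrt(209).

The factor k**2 + 3*k/5 - 2 splits as (k - a)(k - a') with a = -3/10 + (1/10)*sqrt(209), a' = -3/10 - (1/10)*sqrt(209). At the order-1 pole a set g(k) = (k - a)*f(k) = [9*k**2/2 - 9*k/14 - 10/7] / (k - a').
Simple pole: residue = g(a) at a = -3/10 + (1/10)*sqrt(209), which is -117/70 + (3001/14630)*sqrt(209).

The residue is -117/70 + (3001/14630)*sqrt(209).


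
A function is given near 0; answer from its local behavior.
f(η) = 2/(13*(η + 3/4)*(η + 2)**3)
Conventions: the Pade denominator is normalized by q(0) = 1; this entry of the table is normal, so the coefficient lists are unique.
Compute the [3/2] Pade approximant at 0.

The Pade approximant has numerator coefficients [1/39, -439/24310, 791/97240, -1303/583440]; denominator coefficients [1, 5972/2805, 8017/7480].

Taylor coefficients needed (expand at 0): a_0 = 1/39, a_1 = -17/234, a_2 = 95/702, a_3 = -895/4212, a_4 = 1195/3888, a_5 = -129383/303264.
Write the denominator as Q(η) = 1 + q1*η + q2*η^2. Requiring Q*f - P = O(η^6) with deg P <= 3 kills the coefficients of η^4..η^5 in Q*f:
  η^4: a_4 + q1*a_3 + q2*a_2 = 0, i.e. 1195/3888 + (-895/4212)*q1 + (95/702)*q2 = 0.
  η^5: a_5 + q1*a_4 + q2*a_3 = 0, i.e. -129383/303264 + (1195/3888)*q1 + (-895/4212)*q2 = 0.
Solving this linear system: q1 = 5972/2805, q2 = 8017/7480.
The numerator is Q*f truncated at degree 3: P0 = a_0 = 1/39; P1 = a_1 + q1*a_0 = -439/24310; P2 = a_2 + q1*a_1 + q2*a_0 = 791/97240; P3 = a_3 + q1*a_2 + q2*a_1 = -1303/583440.


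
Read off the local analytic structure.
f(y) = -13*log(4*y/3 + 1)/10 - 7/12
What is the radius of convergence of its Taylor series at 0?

Branch term (-13/10)*log(1 - y/(-3/4)): its argument vanishes at y = -3/4, a logarithmic branch point, modulus 3/4.
The radius of convergence is the smallest modulus among the singular points: 3/4.

The radius of convergence is 3/4.


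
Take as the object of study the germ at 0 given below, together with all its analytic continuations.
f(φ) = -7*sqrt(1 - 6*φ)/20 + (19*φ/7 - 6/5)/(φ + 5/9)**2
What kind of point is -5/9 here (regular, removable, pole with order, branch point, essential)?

The denominator factor φ + 5/9 vanishes at -5/9 and appears to the power 2; the numerator there equals -853/315, nonzero, and no other factor vanishes.
The branch terms are analytic at this point.
Hence a pole whose order is the multiplicity, 2.

The point is a pole of order 2.


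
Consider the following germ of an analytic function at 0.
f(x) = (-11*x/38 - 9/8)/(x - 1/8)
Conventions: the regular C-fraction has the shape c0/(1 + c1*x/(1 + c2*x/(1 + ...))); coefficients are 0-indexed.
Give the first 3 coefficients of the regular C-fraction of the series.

The regular C-fraction coefficients are [9, -1412/171, 44/171].

Taylor coefficients (expand at 0): a_0 = 9, a_1 = 1412/19, a_2 = 11296/19.
c0 = a_0 = 9. Peel one level at a time: if S = 1 + c*x/S' with S'(0) = 1, then c is the x-coefficient of S and S' = c*x/(S - 1).
S_1 = c0/f = 1 + (-1412/171)*x + (62128/29241)*x^2 + ...; c1 = -1412/171.
S_2 = c1*x/(S_1 - 1) = 1 + (44/171)*x + ...; c2 = 44/171.


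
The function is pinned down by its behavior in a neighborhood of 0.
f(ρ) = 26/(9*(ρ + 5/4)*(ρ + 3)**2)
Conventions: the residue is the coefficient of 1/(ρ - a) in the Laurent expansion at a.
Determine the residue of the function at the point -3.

The residue is -416/441.

At the order-2 pole -3 set g(ρ) = (ρ - (-3))^2*f(ρ) = 26/(9*(ρ + 5/4)).
Order-2 pole: residue = g'(a); g'(-3) = -416/441, so the residue is -416/441.


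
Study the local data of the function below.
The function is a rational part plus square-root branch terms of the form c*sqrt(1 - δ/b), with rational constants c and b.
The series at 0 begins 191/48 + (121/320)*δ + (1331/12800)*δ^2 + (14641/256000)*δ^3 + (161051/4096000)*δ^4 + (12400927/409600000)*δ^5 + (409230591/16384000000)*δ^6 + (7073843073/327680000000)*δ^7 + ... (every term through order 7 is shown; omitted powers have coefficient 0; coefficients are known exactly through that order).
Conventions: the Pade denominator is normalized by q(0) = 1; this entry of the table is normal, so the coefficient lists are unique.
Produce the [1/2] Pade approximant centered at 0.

Taylor coefficients needed (read off): a_0 = 191/48, a_1 = 121/320, a_2 = 1331/12800, a_3 = 14641/256000.
Write the denominator as Q(δ) = 1 + q1*δ + q2*δ^2. Requiring Q*f - P = O(δ^4) with deg P <= 1 kills the coefficients of δ^2..δ^3 in Q*f:
  δ^2: a_2 + q1*a_1 + q2*a_0 = 0, i.e. 1331/12800 + (121/320)*q1 + (191/48)*q2 = 0.
  δ^3: a_3 + q1*a_2 + q2*a_1 = 0, i.e. 14641/256000 + (1331/12800)*q1 + (121/320)*q2 = 0.
Solving this linear system: q1 = -869/1250, q2 = 3993/100000.
The numerator is Q*f truncated at degree 1: P0 = a_0 = 191/48; P1 = a_1 + q1*a_0 = -286583/120000.

The Pade approximant has numerator coefficients [191/48, -286583/120000]; denominator coefficients [1, -869/1250, 3993/100000].


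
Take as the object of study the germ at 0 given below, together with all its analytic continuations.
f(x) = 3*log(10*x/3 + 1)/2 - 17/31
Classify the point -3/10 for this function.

The point is a logarithmic branch point.

The term (3/2)*log(1 - x/(-3/10)) has argument 1 - -3/10/(-3/10) = 0 at -3/10: a logarithmic (infinitely-sheeted) branch point; the remaining terms are analytic or single-valued there.


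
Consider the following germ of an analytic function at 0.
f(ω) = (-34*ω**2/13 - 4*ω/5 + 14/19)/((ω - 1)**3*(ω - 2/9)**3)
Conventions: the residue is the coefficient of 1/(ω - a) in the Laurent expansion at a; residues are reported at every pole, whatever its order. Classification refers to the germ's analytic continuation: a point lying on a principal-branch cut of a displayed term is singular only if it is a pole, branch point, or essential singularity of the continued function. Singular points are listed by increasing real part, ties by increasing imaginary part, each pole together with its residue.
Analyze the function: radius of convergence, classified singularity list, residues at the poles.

Radius of convergence at 0: 2/9.
At 2/9: a pole of order 3; residue 261190494/20756645.
At 1: a pole of order 3; residue -261190494/20756645.

Denominator factor (ω - 1)^3: pole of order 3 at 1, modulus 1.
Denominator factor (ω - 2/9)^3: pole of order 3 at 2/9, modulus 2/9.
The radius of convergence is the smallest modulus among the singular points: 2/9.
At the order-3 pole 2/9 set g(ω) = (ω - (2/9))^3*f(ω) = (-34*ω**2/13 - 4*ω/5 + 14/19)/(ω - 1)**3.
Order-3 pole: residue = g''(a)/2; g''(2/9) = 522380988/20756645, so the residue is 261190494/20756645.
At the order-3 pole 1 set g(ω) = (ω - (1))^3*f(ω) = (-34*ω**2/13 - 4*ω/5 + 14/19)/(ω - 2/9)**3.
Order-3 pole: residue = g''(a)/2; g''(1) = -522380988/20756645, so the residue is -261190494/20756645.
List the singular points by increasing real part (a conjugate pair: the negative imaginary part first).
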